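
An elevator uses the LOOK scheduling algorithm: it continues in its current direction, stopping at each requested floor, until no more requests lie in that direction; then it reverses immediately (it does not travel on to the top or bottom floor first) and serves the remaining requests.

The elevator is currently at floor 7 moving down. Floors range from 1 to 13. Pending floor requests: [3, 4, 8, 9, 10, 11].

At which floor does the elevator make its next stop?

Answer: 4

Derivation:
Current floor: 7, direction: down
Requests above: [8, 9, 10, 11]
Requests below: [3, 4]
Moving down and requests lie below → nearest below is max([3, 4]) = 4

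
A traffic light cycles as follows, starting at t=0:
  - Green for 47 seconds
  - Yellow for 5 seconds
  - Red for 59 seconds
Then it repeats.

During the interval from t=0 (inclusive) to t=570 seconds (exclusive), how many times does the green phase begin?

Answer: 6

Derivation:
Cycle = 47+5+59 = 111s
green phase starts at t = k*111 + 0 for k=0,1,2,...
Need k*111+0 < 570 → k < 5.135
k ∈ {0, ..., 5} → 6 starts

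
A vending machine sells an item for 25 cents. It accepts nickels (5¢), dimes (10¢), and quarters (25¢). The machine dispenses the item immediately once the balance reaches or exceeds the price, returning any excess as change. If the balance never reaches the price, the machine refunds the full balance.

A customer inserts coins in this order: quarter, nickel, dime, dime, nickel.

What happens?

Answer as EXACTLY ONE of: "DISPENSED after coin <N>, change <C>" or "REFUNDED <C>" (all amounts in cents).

Answer: DISPENSED after coin 1, change 0

Derivation:
Price: 25¢
Coin 1 (quarter, 25¢): balance = 25¢
  → balance >= price → DISPENSE, change = 25 - 25 = 0¢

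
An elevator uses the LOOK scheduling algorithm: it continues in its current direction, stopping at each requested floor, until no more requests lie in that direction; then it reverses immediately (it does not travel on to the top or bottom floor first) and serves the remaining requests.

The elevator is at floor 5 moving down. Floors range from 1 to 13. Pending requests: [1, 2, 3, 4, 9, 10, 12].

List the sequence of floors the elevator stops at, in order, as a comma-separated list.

Answer: 4, 3, 2, 1, 9, 10, 12

Derivation:
Current: 5, moving DOWN
Serve below first (descending): [4, 3, 2, 1]
Then reverse, serve above (ascending): [9, 10, 12]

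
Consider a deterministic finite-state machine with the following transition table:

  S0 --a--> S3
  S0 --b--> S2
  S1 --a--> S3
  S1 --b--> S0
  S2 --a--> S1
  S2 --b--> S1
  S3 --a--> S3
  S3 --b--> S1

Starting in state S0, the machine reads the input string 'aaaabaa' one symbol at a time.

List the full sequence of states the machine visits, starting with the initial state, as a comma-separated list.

Start: S0
  read 'a': S0 --a--> S3
  read 'a': S3 --a--> S3
  read 'a': S3 --a--> S3
  read 'a': S3 --a--> S3
  read 'b': S3 --b--> S1
  read 'a': S1 --a--> S3
  read 'a': S3 --a--> S3

Answer: S0, S3, S3, S3, S3, S1, S3, S3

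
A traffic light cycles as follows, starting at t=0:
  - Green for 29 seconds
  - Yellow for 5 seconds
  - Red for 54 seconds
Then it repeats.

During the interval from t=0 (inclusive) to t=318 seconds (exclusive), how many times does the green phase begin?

Answer: 4

Derivation:
Cycle = 29+5+54 = 88s
green phase starts at t = k*88 + 0 for k=0,1,2,...
Need k*88+0 < 318 → k < 3.614
k ∈ {0, ..., 3} → 4 starts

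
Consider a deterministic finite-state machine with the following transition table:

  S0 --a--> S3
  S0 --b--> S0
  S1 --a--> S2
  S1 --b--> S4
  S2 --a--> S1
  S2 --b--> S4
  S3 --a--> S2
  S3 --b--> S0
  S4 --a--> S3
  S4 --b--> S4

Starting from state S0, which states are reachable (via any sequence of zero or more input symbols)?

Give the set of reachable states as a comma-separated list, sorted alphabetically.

BFS from S0:
  visit S0: S0--a-->S3 (new), S0--b-->S0 (seen)
  visit S3: S3--a-->S2 (new), S3--b-->S0 (seen)
  visit S2: S2--a-->S1 (new), S2--b-->S4 (new)
  visit S1: S1--a-->S2 (seen), S1--b-->S4 (seen)
  visit S4: S4--a-->S3 (seen), S4--b-->S4 (seen)

Answer: S0, S1, S2, S3, S4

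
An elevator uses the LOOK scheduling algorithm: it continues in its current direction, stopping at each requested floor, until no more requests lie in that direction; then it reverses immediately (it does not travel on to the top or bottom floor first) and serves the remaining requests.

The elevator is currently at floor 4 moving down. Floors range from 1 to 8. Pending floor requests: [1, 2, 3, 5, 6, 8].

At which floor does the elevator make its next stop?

Answer: 3

Derivation:
Current floor: 4, direction: down
Requests above: [5, 6, 8]
Requests below: [1, 2, 3]
Moving down and requests lie below → nearest below is max([1, 2, 3]) = 3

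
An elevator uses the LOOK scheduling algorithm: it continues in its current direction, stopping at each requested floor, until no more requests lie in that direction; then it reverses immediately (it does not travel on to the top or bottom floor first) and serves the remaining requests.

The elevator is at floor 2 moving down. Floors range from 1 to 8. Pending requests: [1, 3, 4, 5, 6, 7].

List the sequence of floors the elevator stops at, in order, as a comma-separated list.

Answer: 1, 3, 4, 5, 6, 7

Derivation:
Current: 2, moving DOWN
Serve below first (descending): [1]
Then reverse, serve above (ascending): [3, 4, 5, 6, 7]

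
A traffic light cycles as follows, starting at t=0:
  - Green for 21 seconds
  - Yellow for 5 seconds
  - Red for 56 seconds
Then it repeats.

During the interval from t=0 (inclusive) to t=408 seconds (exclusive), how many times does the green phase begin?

Answer: 5

Derivation:
Cycle = 21+5+56 = 82s
green phase starts at t = k*82 + 0 for k=0,1,2,...
Need k*82+0 < 408 → k < 4.976
k ∈ {0, ..., 4} → 5 starts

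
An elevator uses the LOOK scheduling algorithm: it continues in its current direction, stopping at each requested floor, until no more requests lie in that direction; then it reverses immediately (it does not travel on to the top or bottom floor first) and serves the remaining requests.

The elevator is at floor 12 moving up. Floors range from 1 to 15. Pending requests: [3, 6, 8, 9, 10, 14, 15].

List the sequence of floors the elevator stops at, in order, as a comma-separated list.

Current: 12, moving UP
Serve above first (ascending): [14, 15]
Then reverse, serve below (descending): [10, 9, 8, 6, 3]

Answer: 14, 15, 10, 9, 8, 6, 3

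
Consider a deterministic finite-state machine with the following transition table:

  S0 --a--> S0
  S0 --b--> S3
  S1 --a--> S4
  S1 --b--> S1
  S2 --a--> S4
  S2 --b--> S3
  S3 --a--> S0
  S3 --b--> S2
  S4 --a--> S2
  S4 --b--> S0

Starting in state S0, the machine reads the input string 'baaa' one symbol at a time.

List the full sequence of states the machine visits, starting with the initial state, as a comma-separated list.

Start: S0
  read 'b': S0 --b--> S3
  read 'a': S3 --a--> S0
  read 'a': S0 --a--> S0
  read 'a': S0 --a--> S0

Answer: S0, S3, S0, S0, S0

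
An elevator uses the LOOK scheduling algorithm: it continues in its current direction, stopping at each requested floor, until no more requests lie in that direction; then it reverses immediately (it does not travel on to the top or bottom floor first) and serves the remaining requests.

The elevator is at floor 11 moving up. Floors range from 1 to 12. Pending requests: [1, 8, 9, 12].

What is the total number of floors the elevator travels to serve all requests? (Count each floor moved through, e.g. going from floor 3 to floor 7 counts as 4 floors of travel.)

Start at floor 11 moving up, LOOK stop order: [12, 9, 8, 1]
  11 → 12: |12-11| = 1, total = 1
  12 → 9: |9-12| = 3, total = 4
  9 → 8: |8-9| = 1, total = 5
  8 → 1: |1-8| = 7, total = 12

Answer: 12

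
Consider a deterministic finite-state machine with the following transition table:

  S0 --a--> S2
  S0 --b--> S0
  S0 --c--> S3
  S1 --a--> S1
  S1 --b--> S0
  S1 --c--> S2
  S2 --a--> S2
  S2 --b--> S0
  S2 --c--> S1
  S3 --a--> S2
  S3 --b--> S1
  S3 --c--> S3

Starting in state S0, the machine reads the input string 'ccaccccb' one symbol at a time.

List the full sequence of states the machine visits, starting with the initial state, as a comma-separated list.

Start: S0
  read 'c': S0 --c--> S3
  read 'c': S3 --c--> S3
  read 'a': S3 --a--> S2
  read 'c': S2 --c--> S1
  read 'c': S1 --c--> S2
  read 'c': S2 --c--> S1
  read 'c': S1 --c--> S2
  read 'b': S2 --b--> S0

Answer: S0, S3, S3, S2, S1, S2, S1, S2, S0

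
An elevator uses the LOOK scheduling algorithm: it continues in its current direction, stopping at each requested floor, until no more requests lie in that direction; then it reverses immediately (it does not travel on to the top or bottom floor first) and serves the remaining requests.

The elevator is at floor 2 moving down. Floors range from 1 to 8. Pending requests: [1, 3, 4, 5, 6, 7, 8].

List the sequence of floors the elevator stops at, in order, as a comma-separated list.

Current: 2, moving DOWN
Serve below first (descending): [1]
Then reverse, serve above (ascending): [3, 4, 5, 6, 7, 8]

Answer: 1, 3, 4, 5, 6, 7, 8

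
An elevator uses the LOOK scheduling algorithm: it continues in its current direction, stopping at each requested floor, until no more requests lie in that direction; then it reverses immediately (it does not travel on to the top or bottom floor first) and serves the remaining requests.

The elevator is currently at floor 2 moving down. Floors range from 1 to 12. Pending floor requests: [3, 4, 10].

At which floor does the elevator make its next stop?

Current floor: 2, direction: down
Requests above: [3, 4, 10]
Requests below: []
Moving down but no requests below → reverse; nearest above is min([3, 4, 10]) = 3

Answer: 3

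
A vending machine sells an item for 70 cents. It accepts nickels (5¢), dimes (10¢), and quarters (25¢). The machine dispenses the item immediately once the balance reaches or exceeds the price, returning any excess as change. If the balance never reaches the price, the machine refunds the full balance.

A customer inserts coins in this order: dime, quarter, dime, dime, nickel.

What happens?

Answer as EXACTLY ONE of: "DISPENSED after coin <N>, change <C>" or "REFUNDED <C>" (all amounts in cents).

Price: 70¢
Coin 1 (dime, 10¢): balance = 10¢
Coin 2 (quarter, 25¢): balance = 35¢
Coin 3 (dime, 10¢): balance = 45¢
Coin 4 (dime, 10¢): balance = 55¢
Coin 5 (nickel, 5¢): balance = 60¢
All coins inserted, balance 60¢ < price 70¢ → REFUND 60¢

Answer: REFUNDED 60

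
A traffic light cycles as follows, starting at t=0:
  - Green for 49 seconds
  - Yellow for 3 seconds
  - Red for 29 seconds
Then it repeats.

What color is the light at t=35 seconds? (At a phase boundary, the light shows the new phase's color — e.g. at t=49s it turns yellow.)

Answer: green

Derivation:
Cycle length = 49 + 3 + 29 = 81s
t = 35, phase_t = 35 mod 81 = 35
35 < 49 (green end) → GREEN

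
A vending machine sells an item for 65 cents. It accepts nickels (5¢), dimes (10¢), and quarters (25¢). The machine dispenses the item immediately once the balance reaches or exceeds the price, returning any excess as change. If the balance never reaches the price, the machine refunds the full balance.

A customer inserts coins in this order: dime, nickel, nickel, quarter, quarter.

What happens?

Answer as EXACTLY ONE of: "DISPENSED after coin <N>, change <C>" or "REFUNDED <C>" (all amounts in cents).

Answer: DISPENSED after coin 5, change 5

Derivation:
Price: 65¢
Coin 1 (dime, 10¢): balance = 10¢
Coin 2 (nickel, 5¢): balance = 15¢
Coin 3 (nickel, 5¢): balance = 20¢
Coin 4 (quarter, 25¢): balance = 45¢
Coin 5 (quarter, 25¢): balance = 70¢
  → balance >= price → DISPENSE, change = 70 - 65 = 5¢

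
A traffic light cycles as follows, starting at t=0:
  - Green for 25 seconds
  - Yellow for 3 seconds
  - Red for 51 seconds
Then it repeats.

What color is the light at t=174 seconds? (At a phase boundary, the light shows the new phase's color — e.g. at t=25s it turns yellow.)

Cycle length = 25 + 3 + 51 = 79s
t = 174, phase_t = 174 mod 79 = 16
16 < 25 (green end) → GREEN

Answer: green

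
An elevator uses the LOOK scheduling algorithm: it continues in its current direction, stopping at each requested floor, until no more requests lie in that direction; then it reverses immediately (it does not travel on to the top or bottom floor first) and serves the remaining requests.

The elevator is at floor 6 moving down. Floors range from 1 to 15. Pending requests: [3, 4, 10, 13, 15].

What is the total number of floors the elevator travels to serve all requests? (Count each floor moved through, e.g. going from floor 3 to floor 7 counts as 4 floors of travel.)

Answer: 15

Derivation:
Start at floor 6 moving down, LOOK stop order: [4, 3, 10, 13, 15]
  6 → 4: |4-6| = 2, total = 2
  4 → 3: |3-4| = 1, total = 3
  3 → 10: |10-3| = 7, total = 10
  10 → 13: |13-10| = 3, total = 13
  13 → 15: |15-13| = 2, total = 15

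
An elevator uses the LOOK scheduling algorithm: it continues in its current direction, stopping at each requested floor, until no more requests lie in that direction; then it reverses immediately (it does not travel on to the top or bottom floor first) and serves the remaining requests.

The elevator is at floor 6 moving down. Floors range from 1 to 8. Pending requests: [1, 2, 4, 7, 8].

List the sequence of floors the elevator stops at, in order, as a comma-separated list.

Current: 6, moving DOWN
Serve below first (descending): [4, 2, 1]
Then reverse, serve above (ascending): [7, 8]

Answer: 4, 2, 1, 7, 8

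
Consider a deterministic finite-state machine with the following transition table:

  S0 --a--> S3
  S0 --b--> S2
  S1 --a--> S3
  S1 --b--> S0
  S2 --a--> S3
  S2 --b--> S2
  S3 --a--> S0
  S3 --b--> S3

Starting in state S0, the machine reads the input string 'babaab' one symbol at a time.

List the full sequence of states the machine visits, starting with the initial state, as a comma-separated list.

Answer: S0, S2, S3, S3, S0, S3, S3

Derivation:
Start: S0
  read 'b': S0 --b--> S2
  read 'a': S2 --a--> S3
  read 'b': S3 --b--> S3
  read 'a': S3 --a--> S0
  read 'a': S0 --a--> S3
  read 'b': S3 --b--> S3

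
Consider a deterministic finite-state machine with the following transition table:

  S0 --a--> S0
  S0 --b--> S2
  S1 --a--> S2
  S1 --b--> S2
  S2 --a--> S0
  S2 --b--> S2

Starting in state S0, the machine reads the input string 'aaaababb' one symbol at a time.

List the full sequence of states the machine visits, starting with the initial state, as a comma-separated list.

Start: S0
  read 'a': S0 --a--> S0
  read 'a': S0 --a--> S0
  read 'a': S0 --a--> S0
  read 'a': S0 --a--> S0
  read 'b': S0 --b--> S2
  read 'a': S2 --a--> S0
  read 'b': S0 --b--> S2
  read 'b': S2 --b--> S2

Answer: S0, S0, S0, S0, S0, S2, S0, S2, S2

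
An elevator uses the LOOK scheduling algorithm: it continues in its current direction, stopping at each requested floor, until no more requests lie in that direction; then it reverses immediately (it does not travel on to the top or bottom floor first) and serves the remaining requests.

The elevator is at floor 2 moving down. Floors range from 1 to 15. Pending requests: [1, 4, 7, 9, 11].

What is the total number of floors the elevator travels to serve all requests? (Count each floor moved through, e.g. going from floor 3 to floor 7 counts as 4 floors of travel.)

Answer: 11

Derivation:
Start at floor 2 moving down, LOOK stop order: [1, 4, 7, 9, 11]
  2 → 1: |1-2| = 1, total = 1
  1 → 4: |4-1| = 3, total = 4
  4 → 7: |7-4| = 3, total = 7
  7 → 9: |9-7| = 2, total = 9
  9 → 11: |11-9| = 2, total = 11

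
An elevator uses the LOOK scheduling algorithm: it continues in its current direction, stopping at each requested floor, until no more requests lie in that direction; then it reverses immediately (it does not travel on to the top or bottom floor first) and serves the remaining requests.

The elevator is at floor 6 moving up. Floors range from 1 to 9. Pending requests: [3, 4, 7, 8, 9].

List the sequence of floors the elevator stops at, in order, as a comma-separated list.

Answer: 7, 8, 9, 4, 3

Derivation:
Current: 6, moving UP
Serve above first (ascending): [7, 8, 9]
Then reverse, serve below (descending): [4, 3]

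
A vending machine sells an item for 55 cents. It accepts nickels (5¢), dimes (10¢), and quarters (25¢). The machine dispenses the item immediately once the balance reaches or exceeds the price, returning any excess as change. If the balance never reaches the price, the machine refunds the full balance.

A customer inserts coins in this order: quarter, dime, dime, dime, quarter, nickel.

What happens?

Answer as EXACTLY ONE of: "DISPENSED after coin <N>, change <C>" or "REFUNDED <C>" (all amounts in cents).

Answer: DISPENSED after coin 4, change 0

Derivation:
Price: 55¢
Coin 1 (quarter, 25¢): balance = 25¢
Coin 2 (dime, 10¢): balance = 35¢
Coin 3 (dime, 10¢): balance = 45¢
Coin 4 (dime, 10¢): balance = 55¢
  → balance >= price → DISPENSE, change = 55 - 55 = 0¢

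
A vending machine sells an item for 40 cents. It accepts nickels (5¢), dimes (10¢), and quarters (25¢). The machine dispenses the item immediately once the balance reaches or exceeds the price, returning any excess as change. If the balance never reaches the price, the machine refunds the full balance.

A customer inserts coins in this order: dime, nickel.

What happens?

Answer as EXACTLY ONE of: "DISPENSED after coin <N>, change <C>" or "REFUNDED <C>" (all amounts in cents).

Answer: REFUNDED 15

Derivation:
Price: 40¢
Coin 1 (dime, 10¢): balance = 10¢
Coin 2 (nickel, 5¢): balance = 15¢
All coins inserted, balance 15¢ < price 40¢ → REFUND 15¢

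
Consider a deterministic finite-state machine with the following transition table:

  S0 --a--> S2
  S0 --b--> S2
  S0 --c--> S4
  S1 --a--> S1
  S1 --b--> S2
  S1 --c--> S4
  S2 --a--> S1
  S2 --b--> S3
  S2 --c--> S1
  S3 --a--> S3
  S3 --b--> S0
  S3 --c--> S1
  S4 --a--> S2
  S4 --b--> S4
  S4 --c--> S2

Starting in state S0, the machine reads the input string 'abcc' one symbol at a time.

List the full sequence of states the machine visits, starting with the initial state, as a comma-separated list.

Start: S0
  read 'a': S0 --a--> S2
  read 'b': S2 --b--> S3
  read 'c': S3 --c--> S1
  read 'c': S1 --c--> S4

Answer: S0, S2, S3, S1, S4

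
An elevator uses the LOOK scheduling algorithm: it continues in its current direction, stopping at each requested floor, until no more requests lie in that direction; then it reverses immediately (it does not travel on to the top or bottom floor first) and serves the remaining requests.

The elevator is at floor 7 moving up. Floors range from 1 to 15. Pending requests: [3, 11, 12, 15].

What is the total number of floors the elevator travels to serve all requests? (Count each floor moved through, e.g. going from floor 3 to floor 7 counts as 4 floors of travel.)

Answer: 20

Derivation:
Start at floor 7 moving up, LOOK stop order: [11, 12, 15, 3]
  7 → 11: |11-7| = 4, total = 4
  11 → 12: |12-11| = 1, total = 5
  12 → 15: |15-12| = 3, total = 8
  15 → 3: |3-15| = 12, total = 20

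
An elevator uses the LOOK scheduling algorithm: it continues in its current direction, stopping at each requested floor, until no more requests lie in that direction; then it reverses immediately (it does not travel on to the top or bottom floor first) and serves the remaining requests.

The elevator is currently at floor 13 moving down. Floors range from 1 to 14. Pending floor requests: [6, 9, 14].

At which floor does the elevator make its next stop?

Answer: 9

Derivation:
Current floor: 13, direction: down
Requests above: [14]
Requests below: [6, 9]
Moving down and requests lie below → nearest below is max([6, 9]) = 9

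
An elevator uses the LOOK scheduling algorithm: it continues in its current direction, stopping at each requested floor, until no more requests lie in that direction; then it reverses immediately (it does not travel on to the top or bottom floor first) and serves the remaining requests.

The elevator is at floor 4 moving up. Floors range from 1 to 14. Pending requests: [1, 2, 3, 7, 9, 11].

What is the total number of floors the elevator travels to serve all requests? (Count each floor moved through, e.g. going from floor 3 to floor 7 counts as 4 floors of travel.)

Start at floor 4 moving up, LOOK stop order: [7, 9, 11, 3, 2, 1]
  4 → 7: |7-4| = 3, total = 3
  7 → 9: |9-7| = 2, total = 5
  9 → 11: |11-9| = 2, total = 7
  11 → 3: |3-11| = 8, total = 15
  3 → 2: |2-3| = 1, total = 16
  2 → 1: |1-2| = 1, total = 17

Answer: 17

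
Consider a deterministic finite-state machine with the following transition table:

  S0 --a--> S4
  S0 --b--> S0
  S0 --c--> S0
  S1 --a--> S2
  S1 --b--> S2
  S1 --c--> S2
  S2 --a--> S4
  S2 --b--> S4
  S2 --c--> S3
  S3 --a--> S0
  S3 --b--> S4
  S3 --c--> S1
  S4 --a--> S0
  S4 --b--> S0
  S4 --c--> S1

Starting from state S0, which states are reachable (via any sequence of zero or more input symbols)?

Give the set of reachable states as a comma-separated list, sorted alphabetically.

Answer: S0, S1, S2, S3, S4

Derivation:
BFS from S0:
  visit S0: S0--a-->S4 (new), S0--b-->S0 (seen), S0--c-->S0 (seen)
  visit S4: S4--a-->S0 (seen), S4--b-->S0 (seen), S4--c-->S1 (new)
  visit S1: S1--a-->S2 (new), S1--b-->S2 (seen), S1--c-->S2 (seen)
  visit S2: S2--a-->S4 (seen), S2--b-->S4 (seen), S2--c-->S3 (new)
  visit S3: S3--a-->S0 (seen), S3--b-->S4 (seen), S3--c-->S1 (seen)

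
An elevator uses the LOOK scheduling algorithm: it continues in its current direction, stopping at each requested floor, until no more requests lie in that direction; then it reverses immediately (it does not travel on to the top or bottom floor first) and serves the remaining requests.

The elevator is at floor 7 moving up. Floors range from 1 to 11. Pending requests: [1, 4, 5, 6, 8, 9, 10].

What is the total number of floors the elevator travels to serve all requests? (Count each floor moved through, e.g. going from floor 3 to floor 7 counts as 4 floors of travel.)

Answer: 12

Derivation:
Start at floor 7 moving up, LOOK stop order: [8, 9, 10, 6, 5, 4, 1]
  7 → 8: |8-7| = 1, total = 1
  8 → 9: |9-8| = 1, total = 2
  9 → 10: |10-9| = 1, total = 3
  10 → 6: |6-10| = 4, total = 7
  6 → 5: |5-6| = 1, total = 8
  5 → 4: |4-5| = 1, total = 9
  4 → 1: |1-4| = 3, total = 12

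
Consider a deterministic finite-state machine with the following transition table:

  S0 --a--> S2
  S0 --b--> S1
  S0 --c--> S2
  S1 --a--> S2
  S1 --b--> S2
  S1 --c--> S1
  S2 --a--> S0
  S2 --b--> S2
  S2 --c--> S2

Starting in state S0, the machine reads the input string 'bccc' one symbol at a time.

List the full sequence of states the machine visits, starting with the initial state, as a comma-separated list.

Start: S0
  read 'b': S0 --b--> S1
  read 'c': S1 --c--> S1
  read 'c': S1 --c--> S1
  read 'c': S1 --c--> S1

Answer: S0, S1, S1, S1, S1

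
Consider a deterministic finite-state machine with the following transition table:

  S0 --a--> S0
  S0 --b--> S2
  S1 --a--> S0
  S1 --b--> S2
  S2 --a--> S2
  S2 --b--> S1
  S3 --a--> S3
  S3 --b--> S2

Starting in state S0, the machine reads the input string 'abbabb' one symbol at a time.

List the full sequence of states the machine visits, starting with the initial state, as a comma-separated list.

Answer: S0, S0, S2, S1, S0, S2, S1

Derivation:
Start: S0
  read 'a': S0 --a--> S0
  read 'b': S0 --b--> S2
  read 'b': S2 --b--> S1
  read 'a': S1 --a--> S0
  read 'b': S0 --b--> S2
  read 'b': S2 --b--> S1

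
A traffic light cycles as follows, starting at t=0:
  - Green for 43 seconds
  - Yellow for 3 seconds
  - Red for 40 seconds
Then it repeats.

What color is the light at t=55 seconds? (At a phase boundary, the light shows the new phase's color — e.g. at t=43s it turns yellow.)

Cycle length = 43 + 3 + 40 = 86s
t = 55, phase_t = 55 mod 86 = 55
55 >= 46 → RED

Answer: red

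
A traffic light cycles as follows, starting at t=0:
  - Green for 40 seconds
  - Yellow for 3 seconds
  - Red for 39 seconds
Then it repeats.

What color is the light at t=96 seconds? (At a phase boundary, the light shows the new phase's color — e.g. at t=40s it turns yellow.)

Answer: green

Derivation:
Cycle length = 40 + 3 + 39 = 82s
t = 96, phase_t = 96 mod 82 = 14
14 < 40 (green end) → GREEN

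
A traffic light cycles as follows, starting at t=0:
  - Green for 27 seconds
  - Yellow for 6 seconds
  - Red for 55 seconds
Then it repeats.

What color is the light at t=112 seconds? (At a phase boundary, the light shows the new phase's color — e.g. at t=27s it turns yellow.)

Answer: green

Derivation:
Cycle length = 27 + 6 + 55 = 88s
t = 112, phase_t = 112 mod 88 = 24
24 < 27 (green end) → GREEN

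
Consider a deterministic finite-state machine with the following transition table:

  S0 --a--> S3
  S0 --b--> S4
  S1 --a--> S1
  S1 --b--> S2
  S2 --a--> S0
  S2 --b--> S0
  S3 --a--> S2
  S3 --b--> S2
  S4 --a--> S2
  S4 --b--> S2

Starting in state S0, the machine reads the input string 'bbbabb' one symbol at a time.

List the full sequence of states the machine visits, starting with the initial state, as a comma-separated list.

Start: S0
  read 'b': S0 --b--> S4
  read 'b': S4 --b--> S2
  read 'b': S2 --b--> S0
  read 'a': S0 --a--> S3
  read 'b': S3 --b--> S2
  read 'b': S2 --b--> S0

Answer: S0, S4, S2, S0, S3, S2, S0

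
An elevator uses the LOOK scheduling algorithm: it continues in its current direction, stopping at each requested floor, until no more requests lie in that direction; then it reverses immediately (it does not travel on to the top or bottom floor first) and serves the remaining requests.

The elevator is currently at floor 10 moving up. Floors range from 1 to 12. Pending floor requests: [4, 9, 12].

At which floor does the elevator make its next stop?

Answer: 12

Derivation:
Current floor: 10, direction: up
Requests above: [12]
Requests below: [4, 9]
Moving up and requests lie above → nearest above is min([12]) = 12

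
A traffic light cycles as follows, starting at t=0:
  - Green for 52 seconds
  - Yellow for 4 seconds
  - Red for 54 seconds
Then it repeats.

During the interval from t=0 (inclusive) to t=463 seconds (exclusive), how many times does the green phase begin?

Cycle = 52+4+54 = 110s
green phase starts at t = k*110 + 0 for k=0,1,2,...
Need k*110+0 < 463 → k < 4.209
k ∈ {0, ..., 4} → 5 starts

Answer: 5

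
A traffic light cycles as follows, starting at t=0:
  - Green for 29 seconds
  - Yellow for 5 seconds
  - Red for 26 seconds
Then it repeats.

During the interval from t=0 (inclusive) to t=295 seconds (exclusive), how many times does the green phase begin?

Answer: 5

Derivation:
Cycle = 29+5+26 = 60s
green phase starts at t = k*60 + 0 for k=0,1,2,...
Need k*60+0 < 295 → k < 4.917
k ∈ {0, ..., 4} → 5 starts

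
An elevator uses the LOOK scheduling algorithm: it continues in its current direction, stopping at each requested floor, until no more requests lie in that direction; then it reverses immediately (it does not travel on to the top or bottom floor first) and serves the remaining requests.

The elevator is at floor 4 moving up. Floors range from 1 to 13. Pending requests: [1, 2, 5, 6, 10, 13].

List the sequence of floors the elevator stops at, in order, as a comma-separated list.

Current: 4, moving UP
Serve above first (ascending): [5, 6, 10, 13]
Then reverse, serve below (descending): [2, 1]

Answer: 5, 6, 10, 13, 2, 1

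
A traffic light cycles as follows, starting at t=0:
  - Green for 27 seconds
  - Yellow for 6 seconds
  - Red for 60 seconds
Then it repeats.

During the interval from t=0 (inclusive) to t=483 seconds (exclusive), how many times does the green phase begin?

Cycle = 27+6+60 = 93s
green phase starts at t = k*93 + 0 for k=0,1,2,...
Need k*93+0 < 483 → k < 5.194
k ∈ {0, ..., 5} → 6 starts

Answer: 6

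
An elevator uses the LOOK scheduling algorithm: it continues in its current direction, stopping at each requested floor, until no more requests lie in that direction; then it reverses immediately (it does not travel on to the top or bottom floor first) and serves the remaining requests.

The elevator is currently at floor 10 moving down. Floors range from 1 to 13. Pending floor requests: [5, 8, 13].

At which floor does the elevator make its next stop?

Current floor: 10, direction: down
Requests above: [13]
Requests below: [5, 8]
Moving down and requests lie below → nearest below is max([5, 8]) = 8

Answer: 8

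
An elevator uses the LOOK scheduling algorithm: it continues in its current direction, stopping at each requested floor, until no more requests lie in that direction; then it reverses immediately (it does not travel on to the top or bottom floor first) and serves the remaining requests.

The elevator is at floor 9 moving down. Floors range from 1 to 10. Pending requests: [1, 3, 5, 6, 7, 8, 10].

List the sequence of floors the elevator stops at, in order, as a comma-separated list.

Answer: 8, 7, 6, 5, 3, 1, 10

Derivation:
Current: 9, moving DOWN
Serve below first (descending): [8, 7, 6, 5, 3, 1]
Then reverse, serve above (ascending): [10]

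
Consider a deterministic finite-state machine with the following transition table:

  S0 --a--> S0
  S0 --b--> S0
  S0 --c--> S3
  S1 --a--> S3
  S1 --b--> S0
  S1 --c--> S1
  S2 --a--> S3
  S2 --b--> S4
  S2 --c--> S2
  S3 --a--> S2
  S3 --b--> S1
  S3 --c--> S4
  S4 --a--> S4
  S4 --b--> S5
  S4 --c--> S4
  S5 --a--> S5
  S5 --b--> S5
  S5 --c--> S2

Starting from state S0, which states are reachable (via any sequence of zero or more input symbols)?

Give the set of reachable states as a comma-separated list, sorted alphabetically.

BFS from S0:
  visit S0: S0--a-->S0 (seen), S0--b-->S0 (seen), S0--c-->S3 (new)
  visit S3: S3--a-->S2 (new), S3--b-->S1 (new), S3--c-->S4 (new)
  visit S2: S2--a-->S3 (seen), S2--b-->S4 (seen), S2--c-->S2 (seen)
  visit S1: S1--a-->S3 (seen), S1--b-->S0 (seen), S1--c-->S1 (seen)
  visit S4: S4--a-->S4 (seen), S4--b-->S5 (new), S4--c-->S4 (seen)
  visit S5: S5--a-->S5 (seen), S5--b-->S5 (seen), S5--c-->S2 (seen)

Answer: S0, S1, S2, S3, S4, S5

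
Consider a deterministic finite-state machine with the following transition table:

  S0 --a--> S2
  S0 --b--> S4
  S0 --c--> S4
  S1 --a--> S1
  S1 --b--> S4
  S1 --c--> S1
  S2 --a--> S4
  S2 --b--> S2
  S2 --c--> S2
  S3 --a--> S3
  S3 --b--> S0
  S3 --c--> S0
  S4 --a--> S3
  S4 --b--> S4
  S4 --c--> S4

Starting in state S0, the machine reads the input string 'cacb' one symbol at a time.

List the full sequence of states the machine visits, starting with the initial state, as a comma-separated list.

Start: S0
  read 'c': S0 --c--> S4
  read 'a': S4 --a--> S3
  read 'c': S3 --c--> S0
  read 'b': S0 --b--> S4

Answer: S0, S4, S3, S0, S4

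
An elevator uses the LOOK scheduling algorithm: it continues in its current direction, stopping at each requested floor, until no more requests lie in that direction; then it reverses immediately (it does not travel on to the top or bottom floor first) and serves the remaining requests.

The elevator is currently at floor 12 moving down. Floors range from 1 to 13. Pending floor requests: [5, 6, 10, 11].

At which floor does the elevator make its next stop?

Current floor: 12, direction: down
Requests above: []
Requests below: [5, 6, 10, 11]
Moving down and requests lie below → nearest below is max([5, 6, 10, 11]) = 11

Answer: 11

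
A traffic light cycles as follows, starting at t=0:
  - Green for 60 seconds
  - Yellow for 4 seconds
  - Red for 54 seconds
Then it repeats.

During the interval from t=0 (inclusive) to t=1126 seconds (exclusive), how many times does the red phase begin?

Cycle = 60+4+54 = 118s
red phase starts at t = k*118 + 64 for k=0,1,2,...
Need k*118+64 < 1126 → k < 9.000
k ∈ {0, ..., 8} → 9 starts

Answer: 9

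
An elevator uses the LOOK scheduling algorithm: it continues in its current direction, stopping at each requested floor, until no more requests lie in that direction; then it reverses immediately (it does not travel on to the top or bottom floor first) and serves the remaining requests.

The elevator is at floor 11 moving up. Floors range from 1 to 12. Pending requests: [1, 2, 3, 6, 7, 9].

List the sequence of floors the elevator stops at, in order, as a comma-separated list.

Current: 11, moving UP
Serve above first (ascending): []
Then reverse, serve below (descending): [9, 7, 6, 3, 2, 1]

Answer: 9, 7, 6, 3, 2, 1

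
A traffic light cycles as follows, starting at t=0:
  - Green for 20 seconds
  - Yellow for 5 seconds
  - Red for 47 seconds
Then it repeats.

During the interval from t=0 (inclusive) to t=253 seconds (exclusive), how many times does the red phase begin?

Cycle = 20+5+47 = 72s
red phase starts at t = k*72 + 25 for k=0,1,2,...
Need k*72+25 < 253 → k < 3.167
k ∈ {0, ..., 3} → 4 starts

Answer: 4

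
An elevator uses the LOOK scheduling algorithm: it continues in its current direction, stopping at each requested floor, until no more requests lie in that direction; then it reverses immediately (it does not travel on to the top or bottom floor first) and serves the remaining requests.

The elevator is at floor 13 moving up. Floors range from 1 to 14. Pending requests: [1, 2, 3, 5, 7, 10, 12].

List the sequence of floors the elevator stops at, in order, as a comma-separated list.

Answer: 12, 10, 7, 5, 3, 2, 1

Derivation:
Current: 13, moving UP
Serve above first (ascending): []
Then reverse, serve below (descending): [12, 10, 7, 5, 3, 2, 1]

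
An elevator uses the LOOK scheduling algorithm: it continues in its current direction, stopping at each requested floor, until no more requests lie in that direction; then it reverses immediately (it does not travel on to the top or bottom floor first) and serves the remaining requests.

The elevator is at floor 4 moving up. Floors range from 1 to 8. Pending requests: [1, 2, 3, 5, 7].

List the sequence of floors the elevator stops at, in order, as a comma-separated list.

Answer: 5, 7, 3, 2, 1

Derivation:
Current: 4, moving UP
Serve above first (ascending): [5, 7]
Then reverse, serve below (descending): [3, 2, 1]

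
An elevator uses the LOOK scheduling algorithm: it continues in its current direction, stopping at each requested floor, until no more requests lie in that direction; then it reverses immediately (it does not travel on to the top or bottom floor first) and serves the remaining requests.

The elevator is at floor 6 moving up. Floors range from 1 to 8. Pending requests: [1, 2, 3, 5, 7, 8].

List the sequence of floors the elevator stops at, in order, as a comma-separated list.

Answer: 7, 8, 5, 3, 2, 1

Derivation:
Current: 6, moving UP
Serve above first (ascending): [7, 8]
Then reverse, serve below (descending): [5, 3, 2, 1]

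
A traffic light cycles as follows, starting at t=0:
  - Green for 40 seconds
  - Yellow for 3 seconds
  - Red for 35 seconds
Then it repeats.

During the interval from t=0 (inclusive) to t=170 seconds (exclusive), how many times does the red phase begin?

Answer: 2

Derivation:
Cycle = 40+3+35 = 78s
red phase starts at t = k*78 + 43 for k=0,1,2,...
Need k*78+43 < 170 → k < 1.628
k ∈ {0, ..., 1} → 2 starts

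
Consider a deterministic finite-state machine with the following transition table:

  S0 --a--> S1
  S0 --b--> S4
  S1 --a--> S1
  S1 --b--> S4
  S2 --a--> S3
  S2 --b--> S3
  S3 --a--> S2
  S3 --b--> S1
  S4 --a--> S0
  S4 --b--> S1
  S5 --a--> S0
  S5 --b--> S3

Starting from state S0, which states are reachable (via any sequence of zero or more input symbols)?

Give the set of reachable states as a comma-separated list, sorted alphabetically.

Answer: S0, S1, S4

Derivation:
BFS from S0:
  visit S0: S0--a-->S1 (new), S0--b-->S4 (new)
  visit S1: S1--a-->S1 (seen), S1--b-->S4 (seen)
  visit S4: S4--a-->S0 (seen), S4--b-->S1 (seen)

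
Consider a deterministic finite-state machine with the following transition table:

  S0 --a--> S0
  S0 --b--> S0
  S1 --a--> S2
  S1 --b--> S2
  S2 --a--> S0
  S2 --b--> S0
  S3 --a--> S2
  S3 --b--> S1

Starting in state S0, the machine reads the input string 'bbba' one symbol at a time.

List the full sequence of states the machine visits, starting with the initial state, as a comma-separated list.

Answer: S0, S0, S0, S0, S0

Derivation:
Start: S0
  read 'b': S0 --b--> S0
  read 'b': S0 --b--> S0
  read 'b': S0 --b--> S0
  read 'a': S0 --a--> S0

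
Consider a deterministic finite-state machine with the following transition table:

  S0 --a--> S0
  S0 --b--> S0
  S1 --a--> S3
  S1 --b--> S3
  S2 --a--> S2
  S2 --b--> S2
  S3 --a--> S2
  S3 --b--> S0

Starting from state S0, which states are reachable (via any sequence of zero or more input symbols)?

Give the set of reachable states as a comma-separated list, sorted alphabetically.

Answer: S0

Derivation:
BFS from S0:
  visit S0: S0--a-->S0 (seen), S0--b-->S0 (seen)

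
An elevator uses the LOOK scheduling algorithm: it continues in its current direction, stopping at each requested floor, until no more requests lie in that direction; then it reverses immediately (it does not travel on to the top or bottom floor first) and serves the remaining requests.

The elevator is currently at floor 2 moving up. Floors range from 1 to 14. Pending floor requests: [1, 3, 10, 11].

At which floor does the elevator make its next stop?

Current floor: 2, direction: up
Requests above: [3, 10, 11]
Requests below: [1]
Moving up and requests lie above → nearest above is min([3, 10, 11]) = 3

Answer: 3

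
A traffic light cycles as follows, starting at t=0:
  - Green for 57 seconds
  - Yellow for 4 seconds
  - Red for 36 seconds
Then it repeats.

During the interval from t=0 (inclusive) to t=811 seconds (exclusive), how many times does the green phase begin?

Answer: 9

Derivation:
Cycle = 57+4+36 = 97s
green phase starts at t = k*97 + 0 for k=0,1,2,...
Need k*97+0 < 811 → k < 8.361
k ∈ {0, ..., 8} → 9 starts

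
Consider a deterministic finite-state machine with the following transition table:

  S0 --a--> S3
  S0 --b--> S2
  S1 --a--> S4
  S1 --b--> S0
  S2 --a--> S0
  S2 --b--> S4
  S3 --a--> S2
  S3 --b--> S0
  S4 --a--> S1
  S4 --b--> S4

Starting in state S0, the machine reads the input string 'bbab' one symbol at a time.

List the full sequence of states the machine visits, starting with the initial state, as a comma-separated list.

Answer: S0, S2, S4, S1, S0

Derivation:
Start: S0
  read 'b': S0 --b--> S2
  read 'b': S2 --b--> S4
  read 'a': S4 --a--> S1
  read 'b': S1 --b--> S0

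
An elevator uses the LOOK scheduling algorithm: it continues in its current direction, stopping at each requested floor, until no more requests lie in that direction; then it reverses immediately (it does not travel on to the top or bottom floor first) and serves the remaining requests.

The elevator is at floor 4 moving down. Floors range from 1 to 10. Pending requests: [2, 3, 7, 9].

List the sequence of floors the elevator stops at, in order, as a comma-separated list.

Current: 4, moving DOWN
Serve below first (descending): [3, 2]
Then reverse, serve above (ascending): [7, 9]

Answer: 3, 2, 7, 9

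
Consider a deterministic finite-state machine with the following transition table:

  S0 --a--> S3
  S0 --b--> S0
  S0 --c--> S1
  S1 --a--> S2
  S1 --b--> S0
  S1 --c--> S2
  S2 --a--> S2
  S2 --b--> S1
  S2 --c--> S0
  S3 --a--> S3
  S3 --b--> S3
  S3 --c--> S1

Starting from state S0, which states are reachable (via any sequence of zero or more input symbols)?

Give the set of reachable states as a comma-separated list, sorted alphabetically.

BFS from S0:
  visit S0: S0--a-->S3 (new), S0--b-->S0 (seen), S0--c-->S1 (new)
  visit S3: S3--a-->S3 (seen), S3--b-->S3 (seen), S3--c-->S1 (seen)
  visit S1: S1--a-->S2 (new), S1--b-->S0 (seen), S1--c-->S2 (seen)
  visit S2: S2--a-->S2 (seen), S2--b-->S1 (seen), S2--c-->S0 (seen)

Answer: S0, S1, S2, S3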